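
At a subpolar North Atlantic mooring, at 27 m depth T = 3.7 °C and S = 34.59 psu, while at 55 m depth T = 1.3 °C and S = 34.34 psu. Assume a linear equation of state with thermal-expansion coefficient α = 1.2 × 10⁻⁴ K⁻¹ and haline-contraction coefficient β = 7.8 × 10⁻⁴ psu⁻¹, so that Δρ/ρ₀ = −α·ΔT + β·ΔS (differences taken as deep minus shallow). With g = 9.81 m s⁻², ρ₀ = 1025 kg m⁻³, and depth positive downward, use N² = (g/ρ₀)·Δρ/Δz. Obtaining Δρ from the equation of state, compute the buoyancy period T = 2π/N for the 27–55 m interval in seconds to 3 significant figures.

ΔT = -2.4 K, ΔS = -0.25 psu (deep − shallow).
Δρ/ρ₀ = −αΔT + βΔS = 2.88 × 10⁻⁴ − 1.95 × 10⁻⁴ = 9.30 × 10⁻⁵, so Δρ ≈ 0.09533 kg m⁻³.
N² = (g/ρ₀)·Δρ/Δz = g·(Δρ/ρ₀)/Δz = 9.81 × 9.30 × 10⁻⁵ / 28 = 3.2583 × 10⁻⁵ s⁻².
N = √(3.2583 × 10⁻⁵) = 5.7082 × 10⁻³ rad s⁻¹ → T = 2π/N = 1.1007 × 10³ s ≈ 1.10 × 10³ s.

1.10 × 10³ s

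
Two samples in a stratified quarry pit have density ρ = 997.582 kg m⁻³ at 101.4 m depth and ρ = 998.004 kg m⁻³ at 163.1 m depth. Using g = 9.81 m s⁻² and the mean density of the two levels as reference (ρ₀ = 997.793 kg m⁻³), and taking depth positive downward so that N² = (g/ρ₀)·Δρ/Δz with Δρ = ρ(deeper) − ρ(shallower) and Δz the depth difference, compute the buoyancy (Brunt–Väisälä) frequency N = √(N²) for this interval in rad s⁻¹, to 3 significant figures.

Δρ = 998.004 − 997.582 = 0.422 kg m⁻³ over Δz = 163.1 − 101.4 = 61.7 m.
N² = (9.81/997.793) × (0.422/61.7) = 6.7244 × 10⁻⁵ s⁻².
N = √(6.7244 × 10⁻⁵) = 8.2002 × 10⁻³ rad s⁻¹ ≈ 8.20 × 10⁻³ rad s⁻¹.

8.20 × 10⁻³ rad s⁻¹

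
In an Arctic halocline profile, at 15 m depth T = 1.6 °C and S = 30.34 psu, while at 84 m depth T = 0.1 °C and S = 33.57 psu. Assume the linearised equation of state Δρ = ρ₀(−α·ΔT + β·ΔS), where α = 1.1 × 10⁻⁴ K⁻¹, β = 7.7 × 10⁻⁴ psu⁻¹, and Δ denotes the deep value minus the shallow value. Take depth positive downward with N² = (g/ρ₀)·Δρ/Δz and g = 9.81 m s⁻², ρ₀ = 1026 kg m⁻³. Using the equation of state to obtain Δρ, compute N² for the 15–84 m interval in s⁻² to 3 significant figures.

3.77 × 10⁻⁴ s⁻²

ΔT = -1.5 K, ΔS = +3.23 psu (deep − shallow).
Δρ/ρ₀ = −αΔT + βΔS = 1.65 × 10⁻⁴ + 2.4871 × 10⁻³ = 2.6521 × 10⁻³, so Δρ ≈ 2.721 kg m⁻³.
N² = (g/ρ₀)·Δρ/Δz = g·(Δρ/ρ₀)/Δz = 9.81 × 2.6521 × 10⁻³ / 69 = 3.7706 × 10⁻⁴ s⁻² ≈ 3.77 × 10⁻⁴ s⁻².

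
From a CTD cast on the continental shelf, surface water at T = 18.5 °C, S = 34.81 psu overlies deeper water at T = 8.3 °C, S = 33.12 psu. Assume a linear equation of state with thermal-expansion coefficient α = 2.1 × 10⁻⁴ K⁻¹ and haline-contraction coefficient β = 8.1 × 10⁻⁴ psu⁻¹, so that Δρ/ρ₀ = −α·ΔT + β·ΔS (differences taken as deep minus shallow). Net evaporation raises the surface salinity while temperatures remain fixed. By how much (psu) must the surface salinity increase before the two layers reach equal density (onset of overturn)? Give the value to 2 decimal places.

Neutral buoyancy requires −α(T_deep − T_surf) + β(S_deep − S_surf′) = 0.
S_surf′ = S_deep − (α/β)·ΔT = 33.12 − (2.1 × 10⁻⁴/8.1 × 10⁻⁴)·(-10.2) = 35.7644 psu.
Increase required: 35.7644 − 34.81 = 0.9544 psu.

0.95 psu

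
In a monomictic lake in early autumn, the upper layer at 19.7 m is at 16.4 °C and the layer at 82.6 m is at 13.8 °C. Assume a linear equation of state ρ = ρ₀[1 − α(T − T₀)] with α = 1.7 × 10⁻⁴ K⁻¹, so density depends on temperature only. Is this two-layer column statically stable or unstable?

stable

ΔT = 13.8 − 16.4 = -2.6 K, so Δρ/ρ₀ = −αΔT = 4.42 × 10⁻⁴.
Δρ/ρ₀ > 0, so Δρ > 0: deeper water is denser → statically stable.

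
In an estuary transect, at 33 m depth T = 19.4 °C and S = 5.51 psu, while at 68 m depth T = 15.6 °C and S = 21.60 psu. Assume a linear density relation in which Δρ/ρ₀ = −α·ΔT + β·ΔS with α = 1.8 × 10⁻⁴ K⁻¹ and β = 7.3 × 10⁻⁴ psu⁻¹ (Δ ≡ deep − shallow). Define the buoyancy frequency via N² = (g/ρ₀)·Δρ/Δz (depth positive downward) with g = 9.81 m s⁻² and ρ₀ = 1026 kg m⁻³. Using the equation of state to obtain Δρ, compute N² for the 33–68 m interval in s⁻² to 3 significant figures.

3.48 × 10⁻³ s⁻²

ΔT = -3.8 K, ΔS = +16.09 psu (deep − shallow).
Δρ/ρ₀ = −αΔT + βΔS = 6.84 × 10⁻⁴ + 0.0117457 = 0.0124297, so Δρ ≈ 12.75 kg m⁻³.
N² = (g/ρ₀)·Δρ/Δz = g·(Δρ/ρ₀)/Δz = 9.81 × 0.0124297 / 35 = 3.4839 × 10⁻³ s⁻² ≈ 3.48 × 10⁻³ s⁻².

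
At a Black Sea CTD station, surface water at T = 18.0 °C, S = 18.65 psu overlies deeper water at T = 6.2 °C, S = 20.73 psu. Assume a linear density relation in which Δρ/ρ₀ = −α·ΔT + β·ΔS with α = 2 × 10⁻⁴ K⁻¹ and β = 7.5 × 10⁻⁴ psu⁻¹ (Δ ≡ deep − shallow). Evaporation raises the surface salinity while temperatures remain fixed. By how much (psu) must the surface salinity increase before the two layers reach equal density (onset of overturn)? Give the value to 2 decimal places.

5.23 psu

Neutral buoyancy requires −α(T_deep − T_surf) + β(S_deep − S_surf′) = 0.
S_surf′ = S_deep − (α/β)·ΔT = 20.73 − (2 × 10⁻⁴/7.5 × 10⁻⁴)·(-11.8) = 23.8767 psu.
Increase required: 23.8767 − 18.65 = 5.2267 psu.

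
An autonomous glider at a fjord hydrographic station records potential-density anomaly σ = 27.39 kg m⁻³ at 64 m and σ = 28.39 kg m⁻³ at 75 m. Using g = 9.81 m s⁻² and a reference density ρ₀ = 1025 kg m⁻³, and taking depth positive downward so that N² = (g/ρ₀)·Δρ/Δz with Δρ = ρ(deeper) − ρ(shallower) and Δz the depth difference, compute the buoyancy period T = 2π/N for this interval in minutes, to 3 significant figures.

Δρ = 1028.39 − 1027.39 = 1.00 kg m⁻³ over Δz = 75 − 64 = 11 m.
N² = (9.81/1025) × (1.00/11) = 8.7007 × 10⁻⁴ s⁻².
N = √(8.7007 × 10⁻⁴) = 0.029497 rad s⁻¹, so T = 2π/N = 213.01 s = 3.5502 min ≈ 3.55 min.

3.55 min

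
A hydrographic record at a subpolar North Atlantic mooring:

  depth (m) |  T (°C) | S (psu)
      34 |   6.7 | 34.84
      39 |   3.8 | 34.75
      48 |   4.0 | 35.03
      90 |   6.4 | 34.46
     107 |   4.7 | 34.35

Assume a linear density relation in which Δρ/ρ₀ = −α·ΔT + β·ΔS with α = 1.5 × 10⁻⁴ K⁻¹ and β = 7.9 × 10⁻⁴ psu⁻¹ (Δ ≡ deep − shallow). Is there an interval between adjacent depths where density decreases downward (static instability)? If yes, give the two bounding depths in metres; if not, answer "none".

Evaluate Δρ/ρ₀ = −αΔT + βΔS across each adjacent pair:
  34–39 m: −αΔT+βΔS = −(1.5 × 10⁻⁴)(-2.9)+(7.9 × 10⁻⁴)(-0.09) = 3.6 × 10⁻⁴ → stable
  39–48 m: −αΔT+βΔS = −(1.5 × 10⁻⁴)(+0.2)+(7.9 × 10⁻⁴)(+0.28) = 1.9 × 10⁻⁴ → stable
  48–90 m: −αΔT+βΔS = −(1.5 × 10⁻⁴)(+2.4)+(7.9 × 10⁻⁴)(-0.57) = -8.1 × 10⁻⁴ → UNSTABLE
  90–107 m: −αΔT+βΔS = −(1.5 × 10⁻⁴)(-1.7)+(7.9 × 10⁻⁴)(-0.11) = 1.7 × 10⁻⁴ → stable
The 48–90 m interval has Δρ < 0: lighter water underlies denser water.

48–90 m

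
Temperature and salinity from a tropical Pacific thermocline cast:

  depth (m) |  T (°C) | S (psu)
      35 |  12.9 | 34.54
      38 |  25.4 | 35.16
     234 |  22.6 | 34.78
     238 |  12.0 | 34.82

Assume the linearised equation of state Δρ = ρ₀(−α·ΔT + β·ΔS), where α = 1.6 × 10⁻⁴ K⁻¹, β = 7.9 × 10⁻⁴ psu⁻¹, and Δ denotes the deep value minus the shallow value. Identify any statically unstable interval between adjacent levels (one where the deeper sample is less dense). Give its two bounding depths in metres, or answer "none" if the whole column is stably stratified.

Evaluate Δρ/ρ₀ = −αΔT + βΔS across each adjacent pair:
  35–38 m: −αΔT+βΔS = −(1.6 × 10⁻⁴)(+12.5)+(7.9 × 10⁻⁴)(+0.62) = -1.5 × 10⁻³ → UNSTABLE
  38–234 m: −αΔT+βΔS = −(1.6 × 10⁻⁴)(-2.8)+(7.9 × 10⁻⁴)(-0.38) = 1.5 × 10⁻⁴ → stable
  234–238 m: −αΔT+βΔS = −(1.6 × 10⁻⁴)(-10.6)+(7.9 × 10⁻⁴)(+0.04) = 1.7 × 10⁻³ → stable
The 35–38 m interval has Δρ < 0: lighter water underlies denser water.

35–38 m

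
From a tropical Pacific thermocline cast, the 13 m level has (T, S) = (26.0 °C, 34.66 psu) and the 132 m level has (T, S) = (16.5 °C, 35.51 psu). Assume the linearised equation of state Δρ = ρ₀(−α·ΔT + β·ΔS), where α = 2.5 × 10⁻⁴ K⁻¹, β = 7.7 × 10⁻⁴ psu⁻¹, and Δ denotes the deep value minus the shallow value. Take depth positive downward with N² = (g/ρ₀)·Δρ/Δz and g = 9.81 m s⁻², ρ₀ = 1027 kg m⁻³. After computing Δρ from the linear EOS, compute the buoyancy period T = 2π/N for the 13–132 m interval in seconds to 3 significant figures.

398 s

ΔT = -9.5 K, ΔS = +0.85 psu (deep − shallow).
Δρ/ρ₀ = −αΔT + βΔS = 2.375 × 10⁻³ + 6.545 × 10⁻⁴ = 3.0295 × 10⁻³, so Δρ ≈ 3.111 kg m⁻³.
N² = (g/ρ₀)·Δρ/Δz = g·(Δρ/ρ₀)/Δz = 9.81 × 3.0295 × 10⁻³ / 119 = 2.4974 × 10⁻⁴ s⁻².
N = √(2.4974 × 10⁻⁴) = 0.015803 rad s⁻¹ → T = 2π/N = 397.59 s ≈ 398 s.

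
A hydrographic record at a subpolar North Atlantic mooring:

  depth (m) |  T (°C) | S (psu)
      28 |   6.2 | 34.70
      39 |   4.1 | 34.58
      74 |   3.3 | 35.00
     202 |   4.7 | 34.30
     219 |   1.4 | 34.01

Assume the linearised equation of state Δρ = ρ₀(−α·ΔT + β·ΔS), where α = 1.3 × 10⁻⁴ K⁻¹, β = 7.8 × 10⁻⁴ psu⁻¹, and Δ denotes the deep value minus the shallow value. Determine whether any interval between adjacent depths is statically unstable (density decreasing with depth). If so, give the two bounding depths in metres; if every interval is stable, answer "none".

Evaluate Δρ/ρ₀ = −αΔT + βΔS across each adjacent pair:
  28–39 m: −αΔT+βΔS = −(1.3 × 10⁻⁴)(-2.1)+(7.8 × 10⁻⁴)(-0.12) = 1.8 × 10⁻⁴ → stable
  39–74 m: −αΔT+βΔS = −(1.3 × 10⁻⁴)(-0.8)+(7.8 × 10⁻⁴)(+0.42) = 4.3 × 10⁻⁴ → stable
  74–202 m: −αΔT+βΔS = −(1.3 × 10⁻⁴)(+1.4)+(7.8 × 10⁻⁴)(-0.70) = -7.3 × 10⁻⁴ → UNSTABLE
  202–219 m: −αΔT+βΔS = −(1.3 × 10⁻⁴)(-3.3)+(7.8 × 10⁻⁴)(-0.29) = 2.0 × 10⁻⁴ → stable
The 74–202 m interval has Δρ < 0: lighter water underlies denser water.

74–202 m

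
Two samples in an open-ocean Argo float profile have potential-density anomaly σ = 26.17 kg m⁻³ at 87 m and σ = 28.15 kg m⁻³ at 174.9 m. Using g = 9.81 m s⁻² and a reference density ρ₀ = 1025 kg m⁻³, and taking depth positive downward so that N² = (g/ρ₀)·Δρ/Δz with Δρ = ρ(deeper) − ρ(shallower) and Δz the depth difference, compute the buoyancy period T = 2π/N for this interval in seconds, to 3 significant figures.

428 s

Δρ = 1028.15 − 1026.17 = 1.98 kg m⁻³ over Δz = 174.9 − 87 = 87.9 m.
N² = (9.81/1025) × (1.98/87.9) = 2.1559 × 10⁻⁴ s⁻².
N = √(2.1559 × 10⁻⁴) = 0.014683 rad s⁻¹, so T = 2π/N = 427.92 s ≈ 428 s.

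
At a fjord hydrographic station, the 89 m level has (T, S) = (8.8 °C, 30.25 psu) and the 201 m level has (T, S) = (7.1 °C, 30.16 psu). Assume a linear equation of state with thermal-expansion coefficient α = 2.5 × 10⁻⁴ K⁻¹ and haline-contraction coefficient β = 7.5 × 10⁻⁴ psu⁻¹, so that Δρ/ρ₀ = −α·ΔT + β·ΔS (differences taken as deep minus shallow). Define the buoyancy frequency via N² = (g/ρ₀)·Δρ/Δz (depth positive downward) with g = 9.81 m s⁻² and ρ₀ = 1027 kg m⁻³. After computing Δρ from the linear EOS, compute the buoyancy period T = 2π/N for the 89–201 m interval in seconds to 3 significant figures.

ΔT = -1.7 K, ΔS = -0.09 psu (deep − shallow).
Δρ/ρ₀ = −αΔT + βΔS = 4.25 × 10⁻⁴ − 6.75 × 10⁻⁵ = 3.575 × 10⁻⁴, so Δρ ≈ 0.3672 kg m⁻³.
N² = (g/ρ₀)·Δρ/Δz = g·(Δρ/ρ₀)/Δz = 9.81 × 3.575 × 10⁻⁴ / 112 = 3.1313 × 10⁻⁵ s⁻².
N = √(3.1313 × 10⁻⁵) = 5.5958 × 10⁻³ rad s⁻¹ → T = 2π/N = 1.1228 × 10³ s ≈ 1.12 × 10³ s.

1.12 × 10³ s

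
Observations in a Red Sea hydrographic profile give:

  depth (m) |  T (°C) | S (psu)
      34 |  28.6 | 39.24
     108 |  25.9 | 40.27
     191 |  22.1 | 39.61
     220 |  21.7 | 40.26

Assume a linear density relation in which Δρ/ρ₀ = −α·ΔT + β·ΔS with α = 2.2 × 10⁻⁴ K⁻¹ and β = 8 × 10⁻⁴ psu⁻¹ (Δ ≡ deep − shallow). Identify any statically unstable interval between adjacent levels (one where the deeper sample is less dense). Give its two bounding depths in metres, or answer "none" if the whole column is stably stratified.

none

Evaluate Δρ/ρ₀ = −αΔT + βΔS across each adjacent pair:
  34–108 m: −αΔT+βΔS = −(2.2 × 10⁻⁴)(-2.7)+(8 × 10⁻⁴)(+1.03) = 1.4 × 10⁻³ → stable
  108–191 m: −αΔT+βΔS = −(2.2 × 10⁻⁴)(-3.8)+(8 × 10⁻⁴)(-0.66) = 3.1 × 10⁻⁴ → stable
  191–220 m: −αΔT+βΔS = −(2.2 × 10⁻⁴)(-0.4)+(8 × 10⁻⁴)(+0.65) = 6.1 × 10⁻⁴ → stable
Every interval has Δρ > 0: the column is stably stratified throughout.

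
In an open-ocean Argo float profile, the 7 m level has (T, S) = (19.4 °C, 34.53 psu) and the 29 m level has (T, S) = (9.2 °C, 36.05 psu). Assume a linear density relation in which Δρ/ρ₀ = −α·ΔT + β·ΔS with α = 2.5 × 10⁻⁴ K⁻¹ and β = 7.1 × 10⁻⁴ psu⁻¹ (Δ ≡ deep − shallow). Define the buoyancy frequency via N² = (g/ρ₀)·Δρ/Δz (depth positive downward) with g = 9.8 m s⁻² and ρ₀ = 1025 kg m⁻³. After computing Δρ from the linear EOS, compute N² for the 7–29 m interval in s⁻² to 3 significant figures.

ΔT = -10.2 K, ΔS = +1.52 psu (deep − shallow).
Δρ/ρ₀ = −αΔT + βΔS = 2.55 × 10⁻³ + 1.0792 × 10⁻³ = 3.6292 × 10⁻³, so Δρ ≈ 3.720 kg m⁻³.
N² = (g/ρ₀)·Δρ/Δz = g·(Δρ/ρ₀)/Δz = 9.8 × 3.6292 × 10⁻³ / 22 = 1.6166 × 10⁻³ s⁻² ≈ 1.62 × 10⁻³ s⁻².

1.62 × 10⁻³ s⁻²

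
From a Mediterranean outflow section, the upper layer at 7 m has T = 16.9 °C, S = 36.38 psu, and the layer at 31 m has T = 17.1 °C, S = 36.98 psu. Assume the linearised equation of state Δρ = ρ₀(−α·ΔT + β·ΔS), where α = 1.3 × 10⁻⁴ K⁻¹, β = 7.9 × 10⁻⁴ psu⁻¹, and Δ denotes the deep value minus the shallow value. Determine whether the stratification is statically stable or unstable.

ΔT = 17.1 − 16.9 = +0.2 K and ΔS = 36.98 − 36.38 = +0.60 psu (deep − shallow).
−αΔT = -2.60 × 10⁻⁵; βΔS = 4.74 × 10⁻⁴; sum Δρ/ρ₀ = 4.48 × 10⁻⁴.
Δρ/ρ₀ > 0, so Δρ > 0: deeper water is denser → statically stable.

stable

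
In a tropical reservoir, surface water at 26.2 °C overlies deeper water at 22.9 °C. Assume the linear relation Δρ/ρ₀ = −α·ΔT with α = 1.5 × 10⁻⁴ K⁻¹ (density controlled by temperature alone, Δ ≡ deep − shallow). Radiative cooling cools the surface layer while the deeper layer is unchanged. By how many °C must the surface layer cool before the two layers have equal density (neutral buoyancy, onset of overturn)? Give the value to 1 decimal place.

With temperature the only control, equal density requires T_surf′ = T_deep.
T_surf′ = 22.9 °C.
Cooling required: 26.2 − 22.9 = 3.3 °C.

3.3 °C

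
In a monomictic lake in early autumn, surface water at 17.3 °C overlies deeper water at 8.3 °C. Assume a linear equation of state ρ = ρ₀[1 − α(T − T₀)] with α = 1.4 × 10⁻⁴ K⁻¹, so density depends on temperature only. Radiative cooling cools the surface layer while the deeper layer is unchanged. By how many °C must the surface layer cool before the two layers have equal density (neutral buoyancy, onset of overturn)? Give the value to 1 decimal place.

9.0 °C

With temperature the only control, equal density requires T_surf′ = T_deep.
T_surf′ = 8.3 °C.
Cooling required: 17.3 − 8.3 = 9.0 °C.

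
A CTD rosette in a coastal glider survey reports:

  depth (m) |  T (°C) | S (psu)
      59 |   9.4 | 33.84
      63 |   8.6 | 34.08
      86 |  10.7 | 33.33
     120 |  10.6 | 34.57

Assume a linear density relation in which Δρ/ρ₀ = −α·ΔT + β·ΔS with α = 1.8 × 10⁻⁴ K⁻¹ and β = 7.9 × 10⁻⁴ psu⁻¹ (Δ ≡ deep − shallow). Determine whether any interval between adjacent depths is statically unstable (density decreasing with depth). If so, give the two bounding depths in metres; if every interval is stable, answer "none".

Evaluate Δρ/ρ₀ = −αΔT + βΔS across each adjacent pair:
  59–63 m: −αΔT+βΔS = −(1.8 × 10⁻⁴)(-0.8)+(7.9 × 10⁻⁴)(+0.24) = 3.3 × 10⁻⁴ → stable
  63–86 m: −αΔT+βΔS = −(1.8 × 10⁻⁴)(+2.1)+(7.9 × 10⁻⁴)(-0.75) = -9.7 × 10⁻⁴ → UNSTABLE
  86–120 m: −αΔT+βΔS = −(1.8 × 10⁻⁴)(-0.1)+(7.9 × 10⁻⁴)(+1.24) = 1.0 × 10⁻³ → stable
The 63–86 m interval has Δρ < 0: lighter water underlies denser water.

63–86 m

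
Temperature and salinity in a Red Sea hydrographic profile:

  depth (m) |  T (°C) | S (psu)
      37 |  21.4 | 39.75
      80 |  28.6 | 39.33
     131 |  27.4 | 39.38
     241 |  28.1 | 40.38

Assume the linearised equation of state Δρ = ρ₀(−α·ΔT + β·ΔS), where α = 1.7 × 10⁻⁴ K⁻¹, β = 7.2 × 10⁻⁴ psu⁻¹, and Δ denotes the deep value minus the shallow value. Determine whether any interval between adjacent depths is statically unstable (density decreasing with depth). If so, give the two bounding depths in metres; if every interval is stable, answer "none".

37–80 m

Evaluate Δρ/ρ₀ = −αΔT + βΔS across each adjacent pair:
  37–80 m: −αΔT+βΔS = −(1.7 × 10⁻⁴)(+7.2)+(7.2 × 10⁻⁴)(-0.42) = -1.5 × 10⁻³ → UNSTABLE
  80–131 m: −αΔT+βΔS = −(1.7 × 10⁻⁴)(-1.2)+(7.2 × 10⁻⁴)(+0.05) = 2.4 × 10⁻⁴ → stable
  131–241 m: −αΔT+βΔS = −(1.7 × 10⁻⁴)(+0.7)+(7.2 × 10⁻⁴)(+1.00) = 6.0 × 10⁻⁴ → stable
The 37–80 m interval has Δρ < 0: lighter water underlies denser water.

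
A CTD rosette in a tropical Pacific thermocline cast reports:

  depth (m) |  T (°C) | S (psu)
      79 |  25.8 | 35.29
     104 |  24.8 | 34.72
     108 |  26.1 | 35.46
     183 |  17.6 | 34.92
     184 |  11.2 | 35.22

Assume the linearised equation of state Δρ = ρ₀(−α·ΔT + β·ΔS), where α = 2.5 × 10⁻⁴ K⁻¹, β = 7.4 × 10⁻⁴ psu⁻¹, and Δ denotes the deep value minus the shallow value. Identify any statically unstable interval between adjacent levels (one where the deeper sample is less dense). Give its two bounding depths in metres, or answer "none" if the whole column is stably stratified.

79–104 m

Evaluate Δρ/ρ₀ = −αΔT + βΔS across each adjacent pair:
  79–104 m: −αΔT+βΔS = −(2.5 × 10⁻⁴)(-1.0)+(7.4 × 10⁻⁴)(-0.57) = -1.7 × 10⁻⁴ → UNSTABLE
  104–108 m: −αΔT+βΔS = −(2.5 × 10⁻⁴)(+1.3)+(7.4 × 10⁻⁴)(+0.74) = 2.2 × 10⁻⁴ → stable
  108–183 m: −αΔT+βΔS = −(2.5 × 10⁻⁴)(-8.5)+(7.4 × 10⁻⁴)(-0.54) = 1.7 × 10⁻³ → stable
  183–184 m: −αΔT+βΔS = −(2.5 × 10⁻⁴)(-6.4)+(7.4 × 10⁻⁴)(+0.30) = 1.8 × 10⁻³ → stable
The 79–104 m interval has Δρ < 0: lighter water underlies denser water.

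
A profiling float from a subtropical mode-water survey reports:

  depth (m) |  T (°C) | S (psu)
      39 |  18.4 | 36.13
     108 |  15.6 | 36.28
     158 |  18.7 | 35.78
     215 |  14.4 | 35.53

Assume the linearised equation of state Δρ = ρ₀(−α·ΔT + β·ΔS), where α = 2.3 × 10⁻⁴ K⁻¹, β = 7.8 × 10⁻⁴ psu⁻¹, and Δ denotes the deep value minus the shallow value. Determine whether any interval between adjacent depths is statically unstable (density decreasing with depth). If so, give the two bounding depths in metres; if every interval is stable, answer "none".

108–158 m

Evaluate Δρ/ρ₀ = −αΔT + βΔS across each adjacent pair:
  39–108 m: −αΔT+βΔS = −(2.3 × 10⁻⁴)(-2.8)+(7.8 × 10⁻⁴)(+0.15) = 7.6 × 10⁻⁴ → stable
  108–158 m: −αΔT+βΔS = −(2.3 × 10⁻⁴)(+3.1)+(7.8 × 10⁻⁴)(-0.50) = -1.1 × 10⁻³ → UNSTABLE
  158–215 m: −αΔT+βΔS = −(2.3 × 10⁻⁴)(-4.3)+(7.8 × 10⁻⁴)(-0.25) = 7.9 × 10⁻⁴ → stable
The 108–158 m interval has Δρ < 0: lighter water underlies denser water.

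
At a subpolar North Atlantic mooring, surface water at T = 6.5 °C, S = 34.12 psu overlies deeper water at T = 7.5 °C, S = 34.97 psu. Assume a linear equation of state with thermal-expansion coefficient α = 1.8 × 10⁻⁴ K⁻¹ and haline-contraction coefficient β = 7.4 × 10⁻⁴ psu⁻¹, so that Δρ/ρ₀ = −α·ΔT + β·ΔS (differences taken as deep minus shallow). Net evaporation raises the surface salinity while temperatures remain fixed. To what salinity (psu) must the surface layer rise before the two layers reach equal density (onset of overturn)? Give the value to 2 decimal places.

34.73 psu

Neutral buoyancy requires −α(T_deep − T_surf) + β(S_deep − S_surf′) = 0.
S_surf′ = S_deep − (α/β)·ΔT = 34.97 − (1.8 × 10⁻⁴/7.4 × 10⁻⁴)·(+1.0) = 34.7268 psu.
Increase required: 34.7268 − 34.12 = 0.6068 psu.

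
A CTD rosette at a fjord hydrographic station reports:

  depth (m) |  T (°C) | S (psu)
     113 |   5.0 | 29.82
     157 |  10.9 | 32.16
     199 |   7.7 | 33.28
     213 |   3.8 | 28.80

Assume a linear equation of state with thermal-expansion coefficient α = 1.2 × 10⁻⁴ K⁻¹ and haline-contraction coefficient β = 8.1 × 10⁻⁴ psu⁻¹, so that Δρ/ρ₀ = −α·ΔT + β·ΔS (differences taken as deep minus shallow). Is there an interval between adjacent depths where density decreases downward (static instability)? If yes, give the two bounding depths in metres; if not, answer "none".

Evaluate Δρ/ρ₀ = −αΔT + βΔS across each adjacent pair:
  113–157 m: −αΔT+βΔS = −(1.2 × 10⁻⁴)(+5.9)+(8.1 × 10⁻⁴)(+2.34) = 1.2 × 10⁻³ → stable
  157–199 m: −αΔT+βΔS = −(1.2 × 10⁻⁴)(-3.2)+(8.1 × 10⁻⁴)(+1.12) = 1.3 × 10⁻³ → stable
  199–213 m: −αΔT+βΔS = −(1.2 × 10⁻⁴)(-3.9)+(8.1 × 10⁻⁴)(-4.48) = -3.2 × 10⁻³ → UNSTABLE
The 199–213 m interval has Δρ < 0: lighter water underlies denser water.

199–213 m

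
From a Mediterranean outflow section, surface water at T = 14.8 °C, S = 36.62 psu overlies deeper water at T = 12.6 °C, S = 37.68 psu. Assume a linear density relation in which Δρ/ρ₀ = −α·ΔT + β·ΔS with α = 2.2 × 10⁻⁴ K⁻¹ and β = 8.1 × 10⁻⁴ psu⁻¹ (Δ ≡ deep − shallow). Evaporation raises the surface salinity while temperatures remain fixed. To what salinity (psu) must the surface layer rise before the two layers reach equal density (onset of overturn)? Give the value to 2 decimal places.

38.28 psu

Neutral buoyancy requires −α(T_deep − T_surf) + β(S_deep − S_surf′) = 0.
S_surf′ = S_deep − (α/β)·ΔT = 37.68 − (2.2 × 10⁻⁴/8.1 × 10⁻⁴)·(-2.2) = 38.2775 psu.
Increase required: 38.2775 − 36.62 = 1.6575 psu.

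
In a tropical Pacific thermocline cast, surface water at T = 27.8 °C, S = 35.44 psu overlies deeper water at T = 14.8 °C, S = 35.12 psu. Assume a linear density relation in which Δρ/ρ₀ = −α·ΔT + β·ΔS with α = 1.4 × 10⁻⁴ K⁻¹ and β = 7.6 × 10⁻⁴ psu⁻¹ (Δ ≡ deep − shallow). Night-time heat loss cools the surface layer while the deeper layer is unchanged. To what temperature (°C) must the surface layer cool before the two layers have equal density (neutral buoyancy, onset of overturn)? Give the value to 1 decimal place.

16.5 °C

Neutral buoyancy requires Δρ = 0, i.e. −α(T_deep − T_surf′) + β(S_deep − S_surf) = 0.
T_surf′ = T_deep − (β/α)·ΔS = 14.8 − (7.6 × 10⁻⁴/1.4 × 10⁻⁴)·(-0.32) = 16.537 °C.
Cooling required: 27.8 − (16.537) = 11.263 °C.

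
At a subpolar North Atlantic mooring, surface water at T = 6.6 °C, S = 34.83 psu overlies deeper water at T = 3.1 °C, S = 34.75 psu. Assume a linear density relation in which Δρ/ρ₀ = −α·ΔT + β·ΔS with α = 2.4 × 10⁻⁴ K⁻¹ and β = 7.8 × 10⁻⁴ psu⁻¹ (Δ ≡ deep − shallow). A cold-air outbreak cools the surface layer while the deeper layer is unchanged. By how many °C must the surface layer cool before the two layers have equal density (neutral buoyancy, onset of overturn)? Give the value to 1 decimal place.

Neutral buoyancy requires Δρ = 0, i.e. −α(T_deep − T_surf′) + β(S_deep − S_surf) = 0.
T_surf′ = T_deep − (β/α)·ΔS = 3.1 − (7.8 × 10⁻⁴/2.4 × 10⁻⁴)·(-0.08) = 3.360 °C.
Cooling required: 6.6 − (3.360) = 3.240 °C.

3.2 °C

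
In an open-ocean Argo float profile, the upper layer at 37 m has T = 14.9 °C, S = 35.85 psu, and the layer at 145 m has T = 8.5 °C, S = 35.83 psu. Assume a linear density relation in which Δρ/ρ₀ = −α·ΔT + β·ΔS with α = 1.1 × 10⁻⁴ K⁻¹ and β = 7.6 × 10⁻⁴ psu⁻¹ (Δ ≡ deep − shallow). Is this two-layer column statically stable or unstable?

ΔT = 8.5 − 14.9 = -6.4 K and ΔS = 35.83 − 35.85 = -0.02 psu (deep − shallow).
−αΔT = 7.04 × 10⁻⁴; βΔS = -1.52 × 10⁻⁵; sum Δρ/ρ₀ = 6.888 × 10⁻⁴.
Δρ/ρ₀ > 0, so Δρ > 0: deeper water is denser → statically stable.

stable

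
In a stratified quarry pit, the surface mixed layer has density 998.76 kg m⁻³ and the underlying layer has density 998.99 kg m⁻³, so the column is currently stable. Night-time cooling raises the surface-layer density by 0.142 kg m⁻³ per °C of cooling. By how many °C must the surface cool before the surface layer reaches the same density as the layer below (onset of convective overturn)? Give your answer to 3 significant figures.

Density deficit of the surface layer: 998.99 − 998.76 = 0.23 kg m⁻³.
Required change = 0.23 / 0.142 = 1.62 °C.

1.62 °C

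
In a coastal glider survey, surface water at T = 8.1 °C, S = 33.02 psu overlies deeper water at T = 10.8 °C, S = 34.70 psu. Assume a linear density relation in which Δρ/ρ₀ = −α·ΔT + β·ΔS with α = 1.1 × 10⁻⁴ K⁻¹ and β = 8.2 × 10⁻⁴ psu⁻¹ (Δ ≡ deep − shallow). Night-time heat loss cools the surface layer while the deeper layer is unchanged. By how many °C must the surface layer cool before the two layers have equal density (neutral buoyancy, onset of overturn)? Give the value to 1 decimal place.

Neutral buoyancy requires Δρ = 0, i.e. −α(T_deep − T_surf′) + β(S_deep − S_surf) = 0.
T_surf′ = T_deep − (β/α)·ΔS = 10.8 − (8.2 × 10⁻⁴/1.1 × 10⁻⁴)·(+1.68) = -1.724 °C.
Cooling required: 8.1 − (-1.724) = 9.824 °C.

9.8 °C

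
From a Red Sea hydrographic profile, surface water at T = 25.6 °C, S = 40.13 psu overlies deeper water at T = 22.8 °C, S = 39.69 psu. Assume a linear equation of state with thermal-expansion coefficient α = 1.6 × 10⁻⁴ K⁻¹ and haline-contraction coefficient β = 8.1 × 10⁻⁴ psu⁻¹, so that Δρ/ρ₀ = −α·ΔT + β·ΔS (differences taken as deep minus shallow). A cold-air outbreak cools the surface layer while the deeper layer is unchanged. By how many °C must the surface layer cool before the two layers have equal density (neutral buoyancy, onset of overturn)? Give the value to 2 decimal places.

Neutral buoyancy requires Δρ = 0, i.e. −α(T_deep − T_surf′) + β(S_deep − S_surf) = 0.
T_surf′ = T_deep − (β/α)·ΔS = 22.8 − (8.1 × 10⁻⁴/1.6 × 10⁻⁴)·(-0.44) = 25.0275 °C.
Cooling required: 25.6 − (25.0275) = 0.5725 °C.

0.57 °C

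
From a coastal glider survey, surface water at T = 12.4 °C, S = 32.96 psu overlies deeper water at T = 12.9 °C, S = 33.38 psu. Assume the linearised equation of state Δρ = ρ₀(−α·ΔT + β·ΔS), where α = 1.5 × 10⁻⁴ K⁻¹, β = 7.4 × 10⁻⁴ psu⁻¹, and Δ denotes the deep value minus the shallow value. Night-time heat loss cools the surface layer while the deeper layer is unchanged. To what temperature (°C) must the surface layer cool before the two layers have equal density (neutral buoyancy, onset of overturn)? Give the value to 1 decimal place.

10.8 °C

Neutral buoyancy requires Δρ = 0, i.e. −α(T_deep − T_surf′) + β(S_deep − S_surf) = 0.
T_surf′ = T_deep − (β/α)·ΔS = 12.9 − (7.4 × 10⁻⁴/1.5 × 10⁻⁴)·(+0.42) = 10.828 °C.
Cooling required: 12.4 − (10.828) = 1.572 °C.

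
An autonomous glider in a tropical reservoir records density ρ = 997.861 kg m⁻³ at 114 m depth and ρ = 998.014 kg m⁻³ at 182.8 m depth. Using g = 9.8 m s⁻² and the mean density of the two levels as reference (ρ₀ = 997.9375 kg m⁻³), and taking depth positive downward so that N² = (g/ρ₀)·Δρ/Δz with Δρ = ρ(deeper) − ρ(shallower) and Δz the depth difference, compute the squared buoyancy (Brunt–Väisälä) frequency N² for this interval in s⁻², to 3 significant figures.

Δρ = 998.014 − 997.861 = 0.153 kg m⁻³ over Δz = 182.8 − 114 = 68.8 m.
N² = (9.8/997.9375) × (0.153/68.8) = 2.1839 × 10⁻⁵ s⁻² ≈ 2.18 × 10⁻⁵ s⁻².

2.18 × 10⁻⁵ s⁻²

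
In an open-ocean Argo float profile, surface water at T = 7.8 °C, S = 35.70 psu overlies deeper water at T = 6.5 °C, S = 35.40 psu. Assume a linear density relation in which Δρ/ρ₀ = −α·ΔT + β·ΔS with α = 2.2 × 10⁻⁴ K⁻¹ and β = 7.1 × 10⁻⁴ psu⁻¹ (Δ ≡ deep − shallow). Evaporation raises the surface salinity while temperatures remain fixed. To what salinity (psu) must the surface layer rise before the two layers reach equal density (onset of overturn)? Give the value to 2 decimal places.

Neutral buoyancy requires −α(T_deep − T_surf) + β(S_deep − S_surf′) = 0.
S_surf′ = S_deep − (α/β)·ΔT = 35.40 − (2.2 × 10⁻⁴/7.1 × 10⁻⁴)·(-1.3) = 35.8028 psu.
Increase required: 35.8028 − 35.70 = 0.1028 psu.

35.80 psu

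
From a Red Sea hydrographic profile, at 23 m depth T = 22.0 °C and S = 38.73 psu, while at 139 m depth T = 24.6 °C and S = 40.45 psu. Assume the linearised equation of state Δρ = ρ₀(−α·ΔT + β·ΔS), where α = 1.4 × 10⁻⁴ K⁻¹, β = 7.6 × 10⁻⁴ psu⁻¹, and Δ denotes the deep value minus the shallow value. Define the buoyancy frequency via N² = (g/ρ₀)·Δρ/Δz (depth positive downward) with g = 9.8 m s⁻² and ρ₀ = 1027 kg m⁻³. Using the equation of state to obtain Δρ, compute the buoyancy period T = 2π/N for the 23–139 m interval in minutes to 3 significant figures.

ΔT = +2.6 K, ΔS = +1.72 psu (deep − shallow).
Δρ/ρ₀ = −αΔT + βΔS = -3.64 × 10⁻⁴ + 1.3072 × 10⁻³ = 9.432 × 10⁻⁴, so Δρ ≈ 0.9687 kg m⁻³.
N² = (g/ρ₀)·Δρ/Δz = g·(Δρ/ρ₀)/Δz = 9.8 × 9.432 × 10⁻⁴ / 116 = 7.9684 × 10⁻⁵ s⁻².
N = √(7.9684 × 10⁻⁵) = 8.9266 × 10⁻³ rad s⁻¹ → T = 2π/N = 703.87 s = 11.731 min ≈ 11.7 min.

11.7 min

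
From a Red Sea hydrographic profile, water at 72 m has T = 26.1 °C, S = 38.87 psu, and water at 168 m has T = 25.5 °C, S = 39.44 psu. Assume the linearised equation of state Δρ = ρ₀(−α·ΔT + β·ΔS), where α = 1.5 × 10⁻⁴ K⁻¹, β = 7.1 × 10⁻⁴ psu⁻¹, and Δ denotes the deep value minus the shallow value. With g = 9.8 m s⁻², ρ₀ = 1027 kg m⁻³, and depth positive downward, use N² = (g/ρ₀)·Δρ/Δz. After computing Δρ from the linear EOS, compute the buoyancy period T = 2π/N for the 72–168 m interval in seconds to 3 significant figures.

884 s

ΔT = -0.6 K, ΔS = +0.57 psu (deep − shallow).
Δρ/ρ₀ = −αΔT + βΔS = 9.00 × 10⁻⁵ + 4.047 × 10⁻⁴ = 4.947 × 10⁻⁴, so Δρ ≈ 0.5081 kg m⁻³.
N² = (g/ρ₀)·Δρ/Δz = g·(Δρ/ρ₀)/Δz = 9.8 × 4.947 × 10⁻⁴ / 96 = 5.0501 × 10⁻⁵ s⁻².
N = √(5.0501 × 10⁻⁵) = 7.1064 × 10⁻³ rad s⁻¹ → T = 2π/N = 884.16 s ≈ 884 s.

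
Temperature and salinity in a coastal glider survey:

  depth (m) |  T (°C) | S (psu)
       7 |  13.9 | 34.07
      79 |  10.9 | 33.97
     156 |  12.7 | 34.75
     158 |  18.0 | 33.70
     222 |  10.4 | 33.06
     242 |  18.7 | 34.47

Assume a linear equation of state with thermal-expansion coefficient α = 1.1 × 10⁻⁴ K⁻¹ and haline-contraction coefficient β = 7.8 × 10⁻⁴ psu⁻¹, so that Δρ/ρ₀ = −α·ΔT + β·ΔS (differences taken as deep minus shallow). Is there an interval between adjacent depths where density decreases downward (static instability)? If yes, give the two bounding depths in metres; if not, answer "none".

156–158 m

Evaluate Δρ/ρ₀ = −αΔT + βΔS across each adjacent pair:
  7–79 m: −αΔT+βΔS = −(1.1 × 10⁻⁴)(-3.0)+(7.8 × 10⁻⁴)(-0.10) = 2.5 × 10⁻⁴ → stable
  79–156 m: −αΔT+βΔS = −(1.1 × 10⁻⁴)(+1.8)+(7.8 × 10⁻⁴)(+0.78) = 4.1 × 10⁻⁴ → stable
  156–158 m: −αΔT+βΔS = −(1.1 × 10⁻⁴)(+5.3)+(7.8 × 10⁻⁴)(-1.05) = -1.4 × 10⁻³ → UNSTABLE
  158–222 m: −αΔT+βΔS = −(1.1 × 10⁻⁴)(-7.6)+(7.8 × 10⁻⁴)(-0.64) = 3.4 × 10⁻⁴ → stable
  222–242 m: −αΔT+βΔS = −(1.1 × 10⁻⁴)(+8.3)+(7.8 × 10⁻⁴)(+1.41) = 1.9 × 10⁻⁴ → stable
The 156–158 m interval has Δρ < 0: lighter water underlies denser water.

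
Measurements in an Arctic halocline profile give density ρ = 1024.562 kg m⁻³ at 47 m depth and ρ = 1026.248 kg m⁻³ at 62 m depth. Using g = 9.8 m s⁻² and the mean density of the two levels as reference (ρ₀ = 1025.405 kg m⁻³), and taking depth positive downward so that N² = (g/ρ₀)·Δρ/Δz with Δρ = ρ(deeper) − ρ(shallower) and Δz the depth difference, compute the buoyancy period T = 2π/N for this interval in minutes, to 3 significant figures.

Δρ = 1026.248 − 1024.562 = 1.686 kg m⁻³ over Δz = 62 − 47 = 15 m.
N² = (9.8/1025.405) × (1.686/15) = 1.0742 × 10⁻³ s⁻².
N = √(1.0742 × 10⁻³) = 0.032775 rad s⁻¹, so T = 2π/N = 191.71 s = 3.1952 min ≈ 3.20 min.

3.20 min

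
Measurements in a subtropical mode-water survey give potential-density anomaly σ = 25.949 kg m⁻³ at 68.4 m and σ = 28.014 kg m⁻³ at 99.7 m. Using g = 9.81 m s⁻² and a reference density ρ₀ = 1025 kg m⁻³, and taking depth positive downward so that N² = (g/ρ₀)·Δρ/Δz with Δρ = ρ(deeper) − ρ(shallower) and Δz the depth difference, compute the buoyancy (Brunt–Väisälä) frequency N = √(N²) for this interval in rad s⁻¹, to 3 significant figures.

0.0251 rad s⁻¹

Δρ = 1028.014 − 1025.949 = 2.065 kg m⁻³ over Δz = 99.7 − 68.4 = 31.3 m.
N² = (9.81/1025) × (2.065/31.3) = 6.3142 × 10⁻⁴ s⁻².
N = √(6.3142 × 10⁻⁴) = 0.025128 rad s⁻¹ ≈ 0.0251 rad s⁻¹.
Since Δρ > 0 the layer is stably stratified.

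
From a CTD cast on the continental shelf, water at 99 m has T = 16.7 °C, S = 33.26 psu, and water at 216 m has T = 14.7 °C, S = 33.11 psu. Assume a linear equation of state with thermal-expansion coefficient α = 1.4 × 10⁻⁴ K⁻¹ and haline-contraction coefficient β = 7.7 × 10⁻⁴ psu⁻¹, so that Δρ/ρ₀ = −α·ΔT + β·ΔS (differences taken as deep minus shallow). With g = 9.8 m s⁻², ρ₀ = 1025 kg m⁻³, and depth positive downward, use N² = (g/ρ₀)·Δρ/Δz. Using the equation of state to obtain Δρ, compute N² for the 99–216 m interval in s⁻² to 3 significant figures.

1.38 × 10⁻⁵ s⁻²

ΔT = -2.0 K, ΔS = -0.15 psu (deep − shallow).
Δρ/ρ₀ = −αΔT + βΔS = 2.80 × 10⁻⁴ − 1.155 × 10⁻⁴ = 1.645 × 10⁻⁴, so Δρ ≈ 0.1686 kg m⁻³.
N² = (g/ρ₀)·Δρ/Δz = g·(Δρ/ρ₀)/Δz = 9.8 × 1.645 × 10⁻⁴ / 117 = 1.3779 × 10⁻⁵ s⁻² ≈ 1.38 × 10⁻⁵ s⁻².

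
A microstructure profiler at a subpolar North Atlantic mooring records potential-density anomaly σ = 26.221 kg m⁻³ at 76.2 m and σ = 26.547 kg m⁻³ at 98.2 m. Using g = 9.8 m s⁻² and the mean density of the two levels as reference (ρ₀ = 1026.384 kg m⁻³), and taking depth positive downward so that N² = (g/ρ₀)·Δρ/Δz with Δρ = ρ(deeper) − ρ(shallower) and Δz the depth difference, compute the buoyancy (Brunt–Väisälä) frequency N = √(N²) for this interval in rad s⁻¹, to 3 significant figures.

0.0119 rad s⁻¹

Δρ = 1026.547 − 1026.221 = 0.326 kg m⁻³ over Δz = 98.2 − 76.2 = 22 m.
N² = (9.8/1026.384) × (0.326/22) = 1.4149 × 10⁻⁴ s⁻².
N = √(1.4149 × 10⁻⁴) = 0.011895 rad s⁻¹ ≈ 0.0119 rad s⁻¹.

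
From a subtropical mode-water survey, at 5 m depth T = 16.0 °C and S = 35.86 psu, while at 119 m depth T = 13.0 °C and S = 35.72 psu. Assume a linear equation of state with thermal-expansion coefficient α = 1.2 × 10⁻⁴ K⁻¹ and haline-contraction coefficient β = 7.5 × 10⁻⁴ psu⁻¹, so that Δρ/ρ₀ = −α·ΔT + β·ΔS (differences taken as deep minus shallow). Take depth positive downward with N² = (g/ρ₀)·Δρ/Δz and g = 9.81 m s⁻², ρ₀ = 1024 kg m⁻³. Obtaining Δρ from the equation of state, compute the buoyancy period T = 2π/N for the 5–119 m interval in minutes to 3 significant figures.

22.4 min

ΔT = -3.0 K, ΔS = -0.14 psu (deep − shallow).
Δρ/ρ₀ = −αΔT + βΔS = 3.60 × 10⁻⁴ − 1.05 × 10⁻⁴ = 2.55 × 10⁻⁴, so Δρ ≈ 0.2611 kg m⁻³.
N² = (g/ρ₀)·Δρ/Δz = g·(Δρ/ρ₀)/Δz = 9.81 × 2.55 × 10⁻⁴ / 114 = 2.1943 × 10⁻⁵ s⁻².
N = √(2.1943 × 10⁻⁵) = 4.6843 × 10⁻³ rad s⁻¹ → T = 2π/N = 1.3413 × 10³ s = 22.355 min ≈ 22.4 min.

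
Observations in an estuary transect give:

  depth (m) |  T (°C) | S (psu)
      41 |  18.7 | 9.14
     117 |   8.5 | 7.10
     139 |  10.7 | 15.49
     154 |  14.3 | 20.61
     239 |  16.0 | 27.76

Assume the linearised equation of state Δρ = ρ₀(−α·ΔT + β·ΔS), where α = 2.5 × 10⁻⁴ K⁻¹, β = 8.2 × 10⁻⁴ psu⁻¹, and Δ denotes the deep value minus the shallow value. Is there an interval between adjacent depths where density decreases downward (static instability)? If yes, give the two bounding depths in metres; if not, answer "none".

Evaluate Δρ/ρ₀ = −αΔT + βΔS across each adjacent pair:
  41–117 m: −αΔT+βΔS = −(2.5 × 10⁻⁴)(-10.2)+(8.2 × 10⁻⁴)(-2.04) = 8.8 × 10⁻⁴ → stable
  117–139 m: −αΔT+βΔS = −(2.5 × 10⁻⁴)(+2.2)+(8.2 × 10⁻⁴)(+8.39) = 6.3 × 10⁻³ → stable
  139–154 m: −αΔT+βΔS = −(2.5 × 10⁻⁴)(+3.6)+(8.2 × 10⁻⁴)(+5.12) = 3.3 × 10⁻³ → stable
  154–239 m: −αΔT+βΔS = −(2.5 × 10⁻⁴)(+1.7)+(8.2 × 10⁻⁴)(+7.15) = 5.4 × 10⁻³ → stable
Every interval has Δρ > 0: the column is stably stratified throughout.

none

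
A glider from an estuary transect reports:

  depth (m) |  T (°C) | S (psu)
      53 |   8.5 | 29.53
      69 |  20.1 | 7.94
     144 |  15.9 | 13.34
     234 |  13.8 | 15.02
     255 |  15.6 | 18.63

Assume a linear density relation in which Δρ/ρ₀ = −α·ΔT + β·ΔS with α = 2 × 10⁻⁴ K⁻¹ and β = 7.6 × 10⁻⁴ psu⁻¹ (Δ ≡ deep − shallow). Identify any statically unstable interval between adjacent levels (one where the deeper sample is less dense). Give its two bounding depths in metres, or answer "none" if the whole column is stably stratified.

Evaluate Δρ/ρ₀ = −αΔT + βΔS across each adjacent pair:
  53–69 m: −αΔT+βΔS = −(2 × 10⁻⁴)(+11.6)+(7.6 × 10⁻⁴)(-21.59) = -0.019 → UNSTABLE
  69–144 m: −αΔT+βΔS = −(2 × 10⁻⁴)(-4.2)+(7.6 × 10⁻⁴)(+5.40) = 4.9 × 10⁻³ → stable
  144–234 m: −αΔT+βΔS = −(2 × 10⁻⁴)(-2.1)+(7.6 × 10⁻⁴)(+1.68) = 1.7 × 10⁻³ → stable
  234–255 m: −αΔT+βΔS = −(2 × 10⁻⁴)(+1.8)+(7.6 × 10⁻⁴)(+3.61) = 2.4 × 10⁻³ → stable
The 53–69 m interval has Δρ < 0: lighter water underlies denser water.

53–69 m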